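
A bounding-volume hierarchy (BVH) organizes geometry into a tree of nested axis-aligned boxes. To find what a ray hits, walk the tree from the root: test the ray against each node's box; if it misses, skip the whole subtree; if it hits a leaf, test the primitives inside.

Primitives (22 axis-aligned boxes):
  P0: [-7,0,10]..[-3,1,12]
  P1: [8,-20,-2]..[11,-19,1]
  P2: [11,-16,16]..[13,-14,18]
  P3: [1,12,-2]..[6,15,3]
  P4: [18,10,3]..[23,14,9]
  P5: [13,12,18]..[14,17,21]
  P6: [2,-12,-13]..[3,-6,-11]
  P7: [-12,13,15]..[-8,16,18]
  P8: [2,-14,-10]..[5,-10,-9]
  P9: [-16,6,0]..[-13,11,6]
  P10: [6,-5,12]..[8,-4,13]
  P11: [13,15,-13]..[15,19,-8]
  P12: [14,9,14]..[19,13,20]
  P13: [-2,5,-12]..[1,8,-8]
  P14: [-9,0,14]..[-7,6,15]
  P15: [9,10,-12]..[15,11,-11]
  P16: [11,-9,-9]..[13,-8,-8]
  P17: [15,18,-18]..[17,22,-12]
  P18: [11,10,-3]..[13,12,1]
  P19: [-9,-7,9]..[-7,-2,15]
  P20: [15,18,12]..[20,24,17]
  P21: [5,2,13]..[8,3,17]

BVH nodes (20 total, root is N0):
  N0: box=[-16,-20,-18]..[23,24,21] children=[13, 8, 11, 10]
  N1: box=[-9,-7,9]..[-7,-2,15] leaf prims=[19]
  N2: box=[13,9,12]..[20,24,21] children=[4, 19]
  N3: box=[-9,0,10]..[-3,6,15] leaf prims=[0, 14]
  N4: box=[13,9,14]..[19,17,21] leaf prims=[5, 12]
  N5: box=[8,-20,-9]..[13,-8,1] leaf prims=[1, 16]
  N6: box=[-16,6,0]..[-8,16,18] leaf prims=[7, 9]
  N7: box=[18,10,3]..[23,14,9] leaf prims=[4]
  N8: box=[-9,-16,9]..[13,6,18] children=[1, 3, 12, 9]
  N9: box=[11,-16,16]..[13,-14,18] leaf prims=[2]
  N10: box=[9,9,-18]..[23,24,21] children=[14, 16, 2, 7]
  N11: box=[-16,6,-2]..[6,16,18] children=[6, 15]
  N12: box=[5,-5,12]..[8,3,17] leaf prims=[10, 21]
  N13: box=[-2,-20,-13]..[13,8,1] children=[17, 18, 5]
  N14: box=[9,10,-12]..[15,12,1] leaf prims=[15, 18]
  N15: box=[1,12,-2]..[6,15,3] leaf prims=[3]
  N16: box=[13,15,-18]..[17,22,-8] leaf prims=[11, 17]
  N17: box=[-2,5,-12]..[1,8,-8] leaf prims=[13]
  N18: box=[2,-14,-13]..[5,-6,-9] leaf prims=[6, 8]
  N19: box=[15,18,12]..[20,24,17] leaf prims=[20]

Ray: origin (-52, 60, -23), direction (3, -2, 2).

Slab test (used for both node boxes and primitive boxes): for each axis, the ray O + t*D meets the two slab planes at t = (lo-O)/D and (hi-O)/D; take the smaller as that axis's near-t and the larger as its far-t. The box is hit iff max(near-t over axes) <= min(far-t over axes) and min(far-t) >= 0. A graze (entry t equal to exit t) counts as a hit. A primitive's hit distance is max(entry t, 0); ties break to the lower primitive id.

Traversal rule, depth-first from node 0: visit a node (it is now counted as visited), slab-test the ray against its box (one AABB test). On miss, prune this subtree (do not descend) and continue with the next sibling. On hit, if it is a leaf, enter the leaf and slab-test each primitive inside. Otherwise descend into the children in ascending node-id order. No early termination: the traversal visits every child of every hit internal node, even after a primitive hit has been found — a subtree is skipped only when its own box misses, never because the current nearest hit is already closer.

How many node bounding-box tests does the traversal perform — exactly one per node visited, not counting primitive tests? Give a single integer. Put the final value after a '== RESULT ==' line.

Trace the traversal:
N0 x:[12,25] y:[18,40] z:[5/2,22] -> hit [18,22], descend [8, 10, 11, 13]
  N8 x:[43/3,65/3] y:[27,38] z:[16,41/2] -> miss, prune
  N10 x:[61/3,25] y:[18,51/2] z:[5/2,22] -> hit [61/3,22], descend [2, 7, 14, 16]
    N2 x:[65/3,24] y:[18,51/2] z:[35/2,22] -> hit [65/3,22], descend [4, 19]
      N4 x:[65/3,71/3] y:[43/2,51/2] z:[37/2,22] -> hit [65/3,22] leaf, test {P5@t=65/3, P12(miss)}
      N19 x:[67/3,24] y:[18,21] z:[35/2,20] -> miss, prune
    N7 x:[70/3,25] y:[23,25] z:[13,16] -> miss, prune
    N14 x:[61/3,67/3] y:[24,25] z:[11/2,12] -> miss, prune
    N16 x:[65/3,23] y:[19,45/2] z:[5/2,15/2] -> miss, prune
  N11 x:[12,58/3] y:[22,27] z:[21/2,41/2] -> miss, prune
  N13 x:[50/3,65/3] y:[26,40] z:[5,12] -> miss, prune

11 AABB tests over nodes [0, 8, 10, 2, 4, 19, 7, 14, 16, 11, 13]; 1 leaf entered; closest P5.

== RESULT ==
11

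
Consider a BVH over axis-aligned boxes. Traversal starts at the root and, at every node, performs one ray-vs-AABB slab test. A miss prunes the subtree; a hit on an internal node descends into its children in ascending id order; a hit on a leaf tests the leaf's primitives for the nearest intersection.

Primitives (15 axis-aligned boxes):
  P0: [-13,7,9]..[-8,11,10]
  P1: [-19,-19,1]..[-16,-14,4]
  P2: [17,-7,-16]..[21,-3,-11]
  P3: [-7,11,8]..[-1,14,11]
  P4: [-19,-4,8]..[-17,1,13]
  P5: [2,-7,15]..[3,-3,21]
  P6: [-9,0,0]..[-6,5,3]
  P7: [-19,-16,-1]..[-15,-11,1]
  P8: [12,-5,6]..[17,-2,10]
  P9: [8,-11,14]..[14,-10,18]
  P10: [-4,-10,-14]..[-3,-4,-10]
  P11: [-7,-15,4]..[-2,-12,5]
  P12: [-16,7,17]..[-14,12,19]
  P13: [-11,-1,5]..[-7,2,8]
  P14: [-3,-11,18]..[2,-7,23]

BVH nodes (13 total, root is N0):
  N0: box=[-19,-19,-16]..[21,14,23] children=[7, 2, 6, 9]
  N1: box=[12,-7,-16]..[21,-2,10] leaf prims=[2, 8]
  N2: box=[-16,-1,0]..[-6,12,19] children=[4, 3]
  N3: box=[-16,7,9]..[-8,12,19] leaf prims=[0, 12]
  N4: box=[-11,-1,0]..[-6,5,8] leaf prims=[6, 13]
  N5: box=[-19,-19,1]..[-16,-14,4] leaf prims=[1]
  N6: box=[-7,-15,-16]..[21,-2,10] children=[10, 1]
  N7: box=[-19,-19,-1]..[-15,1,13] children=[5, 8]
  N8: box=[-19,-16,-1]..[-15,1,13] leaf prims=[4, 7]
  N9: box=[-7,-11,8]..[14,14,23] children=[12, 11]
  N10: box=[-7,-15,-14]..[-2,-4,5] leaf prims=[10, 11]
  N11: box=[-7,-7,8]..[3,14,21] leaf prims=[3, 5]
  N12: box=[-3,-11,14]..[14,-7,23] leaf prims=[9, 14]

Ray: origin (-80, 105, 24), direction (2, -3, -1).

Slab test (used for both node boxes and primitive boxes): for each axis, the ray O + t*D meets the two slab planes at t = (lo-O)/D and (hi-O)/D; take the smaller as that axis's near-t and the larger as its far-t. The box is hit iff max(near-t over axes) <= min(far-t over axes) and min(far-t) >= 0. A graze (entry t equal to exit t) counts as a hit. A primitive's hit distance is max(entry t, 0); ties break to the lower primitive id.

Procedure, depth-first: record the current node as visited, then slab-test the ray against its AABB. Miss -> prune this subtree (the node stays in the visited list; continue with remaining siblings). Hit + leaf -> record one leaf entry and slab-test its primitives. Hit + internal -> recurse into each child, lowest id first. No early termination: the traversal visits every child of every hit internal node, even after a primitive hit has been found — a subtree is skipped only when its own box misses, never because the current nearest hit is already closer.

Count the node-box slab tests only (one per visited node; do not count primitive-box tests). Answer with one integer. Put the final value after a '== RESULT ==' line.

Traverse from the root:
N0 x:[61/2,101/2] y:[91/3,124/3] z:[1,40] -> hit [61/2,40], descend [2, 6, 7, 9]
  N2 x:[32,37] y:[31,106/3] z:[5,24] -> miss, prune
  N6 x:[73/2,101/2] y:[107/3,40] z:[14,40] -> hit [73/2,40], descend [1, 10]
    N1 x:[46,101/2] y:[107/3,112/3] z:[14,40] -> miss, prune
    N10 x:[73/2,39] y:[109/3,40] z:[19,38] -> hit [73/2,38] leaf, test {P10@t=38, P11(miss)}
  N7 x:[61/2,65/2] y:[104/3,124/3] z:[11,25] -> miss, prune
  N9 x:[73/2,47] y:[91/3,116/3] z:[1,16] -> miss, prune

order=[0, 2, 6, 1, 10, 7, 9]  |boxes|=7  |leaves|=1  hit=P10

== RESULT ==
7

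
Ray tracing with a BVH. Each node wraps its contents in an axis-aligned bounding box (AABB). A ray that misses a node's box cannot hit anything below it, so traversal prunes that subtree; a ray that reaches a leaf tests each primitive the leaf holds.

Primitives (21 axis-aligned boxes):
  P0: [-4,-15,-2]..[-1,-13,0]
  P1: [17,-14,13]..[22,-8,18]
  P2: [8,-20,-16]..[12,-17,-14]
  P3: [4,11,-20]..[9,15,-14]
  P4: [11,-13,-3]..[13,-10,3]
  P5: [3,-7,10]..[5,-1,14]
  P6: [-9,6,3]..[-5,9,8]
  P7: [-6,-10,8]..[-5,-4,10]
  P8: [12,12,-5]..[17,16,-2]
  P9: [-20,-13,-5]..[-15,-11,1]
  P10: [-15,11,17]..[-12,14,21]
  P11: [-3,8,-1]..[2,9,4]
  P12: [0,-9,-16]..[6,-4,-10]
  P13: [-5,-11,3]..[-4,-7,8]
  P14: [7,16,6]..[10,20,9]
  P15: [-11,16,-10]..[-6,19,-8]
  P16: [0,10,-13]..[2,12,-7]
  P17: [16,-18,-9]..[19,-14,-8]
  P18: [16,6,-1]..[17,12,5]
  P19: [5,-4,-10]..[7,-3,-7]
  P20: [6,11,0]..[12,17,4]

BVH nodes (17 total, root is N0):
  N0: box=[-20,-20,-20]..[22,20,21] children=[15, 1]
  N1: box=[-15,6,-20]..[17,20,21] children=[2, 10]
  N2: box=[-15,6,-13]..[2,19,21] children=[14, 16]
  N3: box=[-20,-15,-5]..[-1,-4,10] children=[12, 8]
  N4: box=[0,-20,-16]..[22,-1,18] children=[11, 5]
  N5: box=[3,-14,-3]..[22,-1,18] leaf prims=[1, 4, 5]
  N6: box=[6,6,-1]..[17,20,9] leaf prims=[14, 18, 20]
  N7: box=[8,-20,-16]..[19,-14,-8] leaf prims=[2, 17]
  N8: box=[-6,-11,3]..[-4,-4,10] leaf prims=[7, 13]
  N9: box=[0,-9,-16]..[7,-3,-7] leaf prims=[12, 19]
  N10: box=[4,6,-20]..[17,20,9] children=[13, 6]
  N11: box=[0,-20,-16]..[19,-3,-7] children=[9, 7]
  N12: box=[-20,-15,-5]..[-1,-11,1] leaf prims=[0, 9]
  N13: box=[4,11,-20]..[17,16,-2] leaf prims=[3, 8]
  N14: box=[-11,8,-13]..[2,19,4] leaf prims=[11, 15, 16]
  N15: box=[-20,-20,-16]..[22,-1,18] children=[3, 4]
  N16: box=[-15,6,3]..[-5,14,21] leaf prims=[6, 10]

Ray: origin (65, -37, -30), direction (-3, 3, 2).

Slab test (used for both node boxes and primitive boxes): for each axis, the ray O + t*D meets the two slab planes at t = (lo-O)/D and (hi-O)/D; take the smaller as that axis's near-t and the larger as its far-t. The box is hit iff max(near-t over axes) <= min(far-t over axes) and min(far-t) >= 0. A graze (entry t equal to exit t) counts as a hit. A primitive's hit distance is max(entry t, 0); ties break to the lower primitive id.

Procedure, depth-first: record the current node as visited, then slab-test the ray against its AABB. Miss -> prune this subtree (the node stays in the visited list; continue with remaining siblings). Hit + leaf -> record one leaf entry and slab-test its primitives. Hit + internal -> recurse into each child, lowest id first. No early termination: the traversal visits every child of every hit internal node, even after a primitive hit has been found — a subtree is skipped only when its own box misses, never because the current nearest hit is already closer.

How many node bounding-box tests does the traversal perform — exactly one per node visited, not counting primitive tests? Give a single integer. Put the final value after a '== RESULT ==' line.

Traverse from the root:
N0 x:[43/3,85/3] y:[17/3,19] z:[5,51/2] -> hit [43/3,19], descend [1, 15]
  N1 x:[16,80/3] y:[43/3,19] z:[5,51/2] -> hit [16,19], descend [2, 10]
    N2 x:[21,80/3] y:[43/3,56/3] z:[17/2,51/2] -> miss, prune
    N10 x:[16,61/3] y:[43/3,19] z:[5,39/2] -> hit [16,19], descend [6, 13]
      N6 x:[16,59/3] y:[43/3,19] z:[29/2,39/2] -> hit [16,19] leaf, test {P14@t=55/3, P18@t=16, P20(miss)}
      N13 x:[16,61/3] y:[16,53/3] z:[5,14] -> miss, prune
  N15 x:[43/3,85/3] y:[17/3,12] z:[7,24] -> miss, prune

Summary -> nodes [0, 1, 2, 10, 6, 13, 15]; box-tests=7; leaf-entries=1; first=P18

== RESULT ==
7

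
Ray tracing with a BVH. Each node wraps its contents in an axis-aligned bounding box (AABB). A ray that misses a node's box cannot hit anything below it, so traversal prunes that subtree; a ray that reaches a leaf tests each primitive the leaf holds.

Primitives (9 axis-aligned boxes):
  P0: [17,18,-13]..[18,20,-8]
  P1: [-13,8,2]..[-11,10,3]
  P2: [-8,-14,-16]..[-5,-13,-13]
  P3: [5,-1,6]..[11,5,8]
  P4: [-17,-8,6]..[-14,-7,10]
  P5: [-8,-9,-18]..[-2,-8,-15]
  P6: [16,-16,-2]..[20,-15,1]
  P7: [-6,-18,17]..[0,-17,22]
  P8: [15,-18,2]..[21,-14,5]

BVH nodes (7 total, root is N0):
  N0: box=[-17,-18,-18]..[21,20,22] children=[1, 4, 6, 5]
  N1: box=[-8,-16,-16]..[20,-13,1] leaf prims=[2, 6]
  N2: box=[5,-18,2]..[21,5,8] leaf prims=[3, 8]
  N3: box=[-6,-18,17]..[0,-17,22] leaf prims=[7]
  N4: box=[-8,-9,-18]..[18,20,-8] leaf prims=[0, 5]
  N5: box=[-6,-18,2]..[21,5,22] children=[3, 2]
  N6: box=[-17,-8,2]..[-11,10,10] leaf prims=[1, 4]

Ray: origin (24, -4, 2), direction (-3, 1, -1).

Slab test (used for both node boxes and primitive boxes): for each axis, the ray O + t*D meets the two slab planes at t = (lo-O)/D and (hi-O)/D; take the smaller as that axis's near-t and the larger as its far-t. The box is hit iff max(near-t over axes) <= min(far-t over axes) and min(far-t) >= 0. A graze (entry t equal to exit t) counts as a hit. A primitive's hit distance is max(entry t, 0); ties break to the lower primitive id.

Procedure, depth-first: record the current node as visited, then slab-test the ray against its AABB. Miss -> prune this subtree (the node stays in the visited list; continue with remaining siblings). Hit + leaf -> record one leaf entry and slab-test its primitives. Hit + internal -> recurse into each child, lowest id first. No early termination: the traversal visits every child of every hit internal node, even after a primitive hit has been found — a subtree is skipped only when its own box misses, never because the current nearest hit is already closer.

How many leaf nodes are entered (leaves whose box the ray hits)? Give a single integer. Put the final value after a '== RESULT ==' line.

Traverse from the root:
N0 x:[1,41/3] y:[-14,24] z:[-20,20] -> hit [1,41/3], descend [1, 4, 5, 6]
  N1 x:[4/3,32/3] y:[-12,-9] z:[1,18] -> miss, prune
  N4 x:[2,32/3] y:[-5,24] z:[10,20] -> hit [10,32/3] leaf, test {P0(miss), P5(miss)}
  N5 x:[1,10] y:[-14,9] z:[-20,0] -> miss, prune
  N6 x:[35/3,41/3] y:[-4,14] z:[-8,0] -> miss, prune

order=[0, 1, 4, 5, 6]  |boxes|=5  |leaves|=1  hit=miss

== RESULT ==
1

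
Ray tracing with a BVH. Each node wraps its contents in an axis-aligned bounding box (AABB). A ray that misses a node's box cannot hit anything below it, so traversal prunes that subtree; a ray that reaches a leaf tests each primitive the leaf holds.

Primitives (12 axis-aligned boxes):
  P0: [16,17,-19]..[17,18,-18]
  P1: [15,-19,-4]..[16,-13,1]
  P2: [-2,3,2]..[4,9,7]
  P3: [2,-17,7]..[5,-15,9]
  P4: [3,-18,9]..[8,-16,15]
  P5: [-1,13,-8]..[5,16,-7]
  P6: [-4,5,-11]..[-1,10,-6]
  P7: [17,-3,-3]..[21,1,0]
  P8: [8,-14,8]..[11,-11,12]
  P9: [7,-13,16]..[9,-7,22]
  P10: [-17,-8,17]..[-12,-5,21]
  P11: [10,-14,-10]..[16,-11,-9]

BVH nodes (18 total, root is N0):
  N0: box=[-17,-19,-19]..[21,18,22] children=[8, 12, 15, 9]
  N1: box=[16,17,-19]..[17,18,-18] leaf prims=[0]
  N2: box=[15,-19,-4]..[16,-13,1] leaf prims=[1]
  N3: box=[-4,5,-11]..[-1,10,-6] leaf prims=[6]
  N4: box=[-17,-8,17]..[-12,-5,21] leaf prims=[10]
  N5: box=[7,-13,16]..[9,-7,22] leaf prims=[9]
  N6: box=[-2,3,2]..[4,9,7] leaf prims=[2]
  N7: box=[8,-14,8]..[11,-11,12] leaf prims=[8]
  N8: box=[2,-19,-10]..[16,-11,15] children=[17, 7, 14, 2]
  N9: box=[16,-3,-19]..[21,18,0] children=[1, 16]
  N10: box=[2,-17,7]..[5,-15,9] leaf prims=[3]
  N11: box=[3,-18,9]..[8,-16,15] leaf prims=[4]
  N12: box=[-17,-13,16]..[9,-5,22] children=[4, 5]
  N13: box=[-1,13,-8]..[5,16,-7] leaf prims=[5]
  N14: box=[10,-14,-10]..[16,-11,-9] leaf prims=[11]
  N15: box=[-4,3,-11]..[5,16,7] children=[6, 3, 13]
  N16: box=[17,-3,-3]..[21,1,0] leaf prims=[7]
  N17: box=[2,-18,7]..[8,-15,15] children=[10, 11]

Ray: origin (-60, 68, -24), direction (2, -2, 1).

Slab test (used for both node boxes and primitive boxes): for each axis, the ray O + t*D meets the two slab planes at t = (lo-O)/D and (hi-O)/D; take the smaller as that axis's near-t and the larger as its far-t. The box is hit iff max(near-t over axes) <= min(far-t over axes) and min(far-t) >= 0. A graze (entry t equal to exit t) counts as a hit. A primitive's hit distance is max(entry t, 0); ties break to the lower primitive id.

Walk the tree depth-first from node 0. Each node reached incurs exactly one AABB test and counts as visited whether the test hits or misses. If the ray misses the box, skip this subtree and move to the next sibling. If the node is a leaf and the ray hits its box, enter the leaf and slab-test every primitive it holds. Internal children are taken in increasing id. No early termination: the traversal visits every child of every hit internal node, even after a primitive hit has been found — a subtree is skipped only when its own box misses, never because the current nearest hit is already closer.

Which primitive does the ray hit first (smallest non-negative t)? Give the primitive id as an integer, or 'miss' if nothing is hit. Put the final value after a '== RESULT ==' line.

Traverse from the root:
N0 x:[43/2,81/2] y:[25,87/2] z:[5,46] -> hit [25,81/2], descend [8, 9, 12, 15]
  N8 x:[31,38] y:[79/2,87/2] z:[14,39] -> miss, prune
  N9 x:[38,81/2] y:[25,71/2] z:[5,24] -> miss, prune
  N12 x:[43/2,69/2] y:[73/2,81/2] z:[40,46] -> miss, prune
  N15 x:[28,65/2] y:[26,65/2] z:[13,31] -> hit [28,31], descend [3, 6, 13]
    N3 x:[28,59/2] y:[29,63/2] z:[13,18] -> miss, prune
    N6 x:[29,32] y:[59/2,65/2] z:[26,31] -> hit [59/2,31] leaf, test {P2@t=59/2}
    N13 x:[59/2,65/2] y:[26,55/2] z:[16,17] -> miss, prune

8 AABB tests over nodes [0, 8, 9, 12, 15, 3, 6, 13]; 1 leaf entered; closest P2.

== RESULT ==
2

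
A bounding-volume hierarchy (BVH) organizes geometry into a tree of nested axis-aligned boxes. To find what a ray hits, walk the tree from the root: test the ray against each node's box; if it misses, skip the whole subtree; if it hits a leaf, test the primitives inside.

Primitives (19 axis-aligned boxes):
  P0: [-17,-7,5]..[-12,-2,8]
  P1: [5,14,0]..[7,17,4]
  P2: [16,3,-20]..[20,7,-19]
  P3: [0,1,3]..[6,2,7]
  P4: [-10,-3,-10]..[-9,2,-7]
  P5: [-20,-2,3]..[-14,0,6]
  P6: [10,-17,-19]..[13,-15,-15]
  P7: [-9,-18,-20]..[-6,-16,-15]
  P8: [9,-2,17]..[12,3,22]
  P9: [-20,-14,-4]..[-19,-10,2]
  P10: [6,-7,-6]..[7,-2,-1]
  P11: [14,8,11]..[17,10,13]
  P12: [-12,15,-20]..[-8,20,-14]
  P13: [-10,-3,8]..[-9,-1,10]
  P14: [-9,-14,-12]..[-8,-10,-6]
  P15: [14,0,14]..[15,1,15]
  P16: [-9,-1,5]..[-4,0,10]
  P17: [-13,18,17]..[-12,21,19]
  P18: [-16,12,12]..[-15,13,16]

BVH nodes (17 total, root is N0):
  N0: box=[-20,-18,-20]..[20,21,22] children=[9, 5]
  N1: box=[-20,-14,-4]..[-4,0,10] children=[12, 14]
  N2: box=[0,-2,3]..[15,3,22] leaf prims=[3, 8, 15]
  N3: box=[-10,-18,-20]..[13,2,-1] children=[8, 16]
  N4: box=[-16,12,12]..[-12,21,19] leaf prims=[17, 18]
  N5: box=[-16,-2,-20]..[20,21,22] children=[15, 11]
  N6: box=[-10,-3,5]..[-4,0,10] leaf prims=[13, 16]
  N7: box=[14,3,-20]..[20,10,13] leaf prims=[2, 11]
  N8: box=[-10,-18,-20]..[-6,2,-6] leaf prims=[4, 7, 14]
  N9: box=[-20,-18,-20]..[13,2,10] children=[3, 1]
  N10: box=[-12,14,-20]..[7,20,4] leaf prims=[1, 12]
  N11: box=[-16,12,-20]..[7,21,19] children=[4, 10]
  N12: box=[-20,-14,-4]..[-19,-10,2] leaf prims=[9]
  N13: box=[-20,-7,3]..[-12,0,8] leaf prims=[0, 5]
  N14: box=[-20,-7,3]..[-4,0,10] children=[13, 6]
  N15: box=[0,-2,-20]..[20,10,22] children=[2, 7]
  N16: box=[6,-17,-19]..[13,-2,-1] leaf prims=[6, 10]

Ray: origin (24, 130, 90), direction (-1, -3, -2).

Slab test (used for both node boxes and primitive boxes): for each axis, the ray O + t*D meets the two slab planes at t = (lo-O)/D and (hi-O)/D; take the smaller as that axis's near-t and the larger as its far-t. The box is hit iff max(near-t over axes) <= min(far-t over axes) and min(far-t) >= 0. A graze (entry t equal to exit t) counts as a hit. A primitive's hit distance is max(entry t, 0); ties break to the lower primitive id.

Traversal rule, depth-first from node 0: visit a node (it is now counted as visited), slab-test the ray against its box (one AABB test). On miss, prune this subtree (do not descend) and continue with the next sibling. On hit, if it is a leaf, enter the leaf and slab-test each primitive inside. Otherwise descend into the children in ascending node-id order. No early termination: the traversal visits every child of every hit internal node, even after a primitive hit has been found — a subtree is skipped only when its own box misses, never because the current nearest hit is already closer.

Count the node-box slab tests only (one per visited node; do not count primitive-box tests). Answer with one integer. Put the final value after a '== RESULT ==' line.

Trace the traversal:
N0 x:[4,44] y:[109/3,148/3] z:[34,55] -> hit [109/3,44], descend [5, 9]
  N5 x:[4,40] y:[109/3,44] z:[34,55] -> hit [109/3,40], descend [11, 15]
    N11 x:[17,40] y:[109/3,118/3] z:[71/2,55] -> hit [109/3,118/3], descend [4, 10]
      N4 x:[36,40] y:[109/3,118/3] z:[71/2,39] -> hit [109/3,39] leaf, test {P17@t=109/3, P18@t=39}
      N10 x:[17,36] y:[110/3,116/3] z:[43,55] -> miss, prune
    N15 x:[4,24] y:[40,44] z:[34,55] -> miss, prune
  N9 x:[11,44] y:[128/3,148/3] z:[40,55] -> hit [128/3,44], descend [1, 3]
    N1 x:[28,44] y:[130/3,48] z:[40,47] -> hit [130/3,44], descend [12, 14]
      N12 x:[43,44] y:[140/3,48] z:[44,47] -> miss, prune
      N14 x:[28,44] y:[130/3,137/3] z:[40,87/2] -> hit [130/3,87/2], descend [6, 13]
        N6 x:[28,34] y:[130/3,133/3] z:[40,85/2] -> miss, prune
        N13 x:[36,44] y:[130/3,137/3] z:[41,87/2] -> hit [130/3,87/2] leaf, test {P0(miss), P5@t=130/3}
    N3 x:[11,34] y:[128/3,148/3] z:[91/2,55] -> miss, prune

Summary -> nodes [0, 5, 11, 4, 10, 15, 9, 1, 12, 14, 6, 13, 3]; box-tests=13; leaf-entries=2; first=P17

== RESULT ==
13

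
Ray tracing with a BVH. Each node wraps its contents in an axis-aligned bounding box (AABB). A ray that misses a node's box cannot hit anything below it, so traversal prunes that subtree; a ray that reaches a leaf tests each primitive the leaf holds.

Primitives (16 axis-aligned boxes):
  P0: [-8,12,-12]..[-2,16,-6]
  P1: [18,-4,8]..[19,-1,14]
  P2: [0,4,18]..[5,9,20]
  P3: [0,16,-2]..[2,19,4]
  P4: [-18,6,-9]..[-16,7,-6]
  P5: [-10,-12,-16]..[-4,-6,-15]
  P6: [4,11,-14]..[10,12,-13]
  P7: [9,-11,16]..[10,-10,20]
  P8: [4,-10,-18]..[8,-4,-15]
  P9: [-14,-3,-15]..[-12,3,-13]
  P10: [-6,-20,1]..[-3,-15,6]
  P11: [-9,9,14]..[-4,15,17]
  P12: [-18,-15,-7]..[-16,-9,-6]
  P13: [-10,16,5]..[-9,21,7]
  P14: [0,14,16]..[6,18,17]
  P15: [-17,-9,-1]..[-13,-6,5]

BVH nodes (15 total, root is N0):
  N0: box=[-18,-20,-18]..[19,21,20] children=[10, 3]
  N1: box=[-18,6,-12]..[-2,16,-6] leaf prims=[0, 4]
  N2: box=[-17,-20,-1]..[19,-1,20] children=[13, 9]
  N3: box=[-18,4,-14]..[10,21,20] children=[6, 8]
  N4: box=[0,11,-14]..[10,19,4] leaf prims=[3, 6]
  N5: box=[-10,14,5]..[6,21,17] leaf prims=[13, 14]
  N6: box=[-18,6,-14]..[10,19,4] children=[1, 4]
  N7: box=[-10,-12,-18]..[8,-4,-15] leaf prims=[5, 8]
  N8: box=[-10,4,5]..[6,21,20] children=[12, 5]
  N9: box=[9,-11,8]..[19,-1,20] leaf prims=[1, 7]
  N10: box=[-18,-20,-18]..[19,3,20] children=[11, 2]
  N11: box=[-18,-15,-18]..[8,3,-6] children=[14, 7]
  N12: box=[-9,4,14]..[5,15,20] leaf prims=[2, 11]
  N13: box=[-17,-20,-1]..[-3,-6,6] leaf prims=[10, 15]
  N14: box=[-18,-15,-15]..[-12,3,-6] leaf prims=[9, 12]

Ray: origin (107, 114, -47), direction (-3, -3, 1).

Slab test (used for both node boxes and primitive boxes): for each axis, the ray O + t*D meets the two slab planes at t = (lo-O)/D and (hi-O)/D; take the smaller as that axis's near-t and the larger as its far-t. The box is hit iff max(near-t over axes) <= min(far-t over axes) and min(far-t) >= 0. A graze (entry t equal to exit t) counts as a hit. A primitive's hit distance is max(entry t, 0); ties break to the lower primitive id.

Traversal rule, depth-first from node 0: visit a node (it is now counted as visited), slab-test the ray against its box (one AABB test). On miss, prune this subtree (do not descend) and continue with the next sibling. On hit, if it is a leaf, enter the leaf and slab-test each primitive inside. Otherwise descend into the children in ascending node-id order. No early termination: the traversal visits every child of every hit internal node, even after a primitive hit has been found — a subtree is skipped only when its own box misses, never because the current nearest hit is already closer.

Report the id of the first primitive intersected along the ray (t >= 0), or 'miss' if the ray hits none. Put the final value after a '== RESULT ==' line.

Trace the traversal:
N0 x:[88/3,125/3] y:[31,134/3] z:[29,67] -> hit [31,125/3], descend [3, 10]
  N3 x:[97/3,125/3] y:[31,110/3] z:[33,67] -> hit [33,110/3], descend [6, 8]
    N6 x:[97/3,125/3] y:[95/3,36] z:[33,51] -> hit [33,36], descend [1, 4]
      N1 x:[109/3,125/3] y:[98/3,36] z:[35,41] -> miss, prune
      N4 x:[97/3,107/3] y:[95/3,103/3] z:[33,51] -> hit [33,103/3] leaf, test {P3(miss), P6@t=34}
    N8 x:[101/3,39] y:[31,110/3] z:[52,67] -> miss, prune
  N10 x:[88/3,125/3] y:[37,134/3] z:[29,67] -> hit [37,125/3], descend [2, 11]
    N2 x:[88/3,124/3] y:[115/3,134/3] z:[46,67] -> miss, prune
    N11 x:[33,125/3] y:[37,43] z:[29,41] -> hit [37,41], descend [7, 14]
      N7 x:[33,39] y:[118/3,42] z:[29,32] -> miss, prune
      N14 x:[119/3,125/3] y:[37,43] z:[32,41] -> hit [119/3,41] leaf, test {P9(miss), P12@t=41}

order=[0, 3, 6, 1, 4, 8, 10, 2, 11, 7, 14]  |boxes|=11  |leaves|=2  hit=P6

== RESULT ==
6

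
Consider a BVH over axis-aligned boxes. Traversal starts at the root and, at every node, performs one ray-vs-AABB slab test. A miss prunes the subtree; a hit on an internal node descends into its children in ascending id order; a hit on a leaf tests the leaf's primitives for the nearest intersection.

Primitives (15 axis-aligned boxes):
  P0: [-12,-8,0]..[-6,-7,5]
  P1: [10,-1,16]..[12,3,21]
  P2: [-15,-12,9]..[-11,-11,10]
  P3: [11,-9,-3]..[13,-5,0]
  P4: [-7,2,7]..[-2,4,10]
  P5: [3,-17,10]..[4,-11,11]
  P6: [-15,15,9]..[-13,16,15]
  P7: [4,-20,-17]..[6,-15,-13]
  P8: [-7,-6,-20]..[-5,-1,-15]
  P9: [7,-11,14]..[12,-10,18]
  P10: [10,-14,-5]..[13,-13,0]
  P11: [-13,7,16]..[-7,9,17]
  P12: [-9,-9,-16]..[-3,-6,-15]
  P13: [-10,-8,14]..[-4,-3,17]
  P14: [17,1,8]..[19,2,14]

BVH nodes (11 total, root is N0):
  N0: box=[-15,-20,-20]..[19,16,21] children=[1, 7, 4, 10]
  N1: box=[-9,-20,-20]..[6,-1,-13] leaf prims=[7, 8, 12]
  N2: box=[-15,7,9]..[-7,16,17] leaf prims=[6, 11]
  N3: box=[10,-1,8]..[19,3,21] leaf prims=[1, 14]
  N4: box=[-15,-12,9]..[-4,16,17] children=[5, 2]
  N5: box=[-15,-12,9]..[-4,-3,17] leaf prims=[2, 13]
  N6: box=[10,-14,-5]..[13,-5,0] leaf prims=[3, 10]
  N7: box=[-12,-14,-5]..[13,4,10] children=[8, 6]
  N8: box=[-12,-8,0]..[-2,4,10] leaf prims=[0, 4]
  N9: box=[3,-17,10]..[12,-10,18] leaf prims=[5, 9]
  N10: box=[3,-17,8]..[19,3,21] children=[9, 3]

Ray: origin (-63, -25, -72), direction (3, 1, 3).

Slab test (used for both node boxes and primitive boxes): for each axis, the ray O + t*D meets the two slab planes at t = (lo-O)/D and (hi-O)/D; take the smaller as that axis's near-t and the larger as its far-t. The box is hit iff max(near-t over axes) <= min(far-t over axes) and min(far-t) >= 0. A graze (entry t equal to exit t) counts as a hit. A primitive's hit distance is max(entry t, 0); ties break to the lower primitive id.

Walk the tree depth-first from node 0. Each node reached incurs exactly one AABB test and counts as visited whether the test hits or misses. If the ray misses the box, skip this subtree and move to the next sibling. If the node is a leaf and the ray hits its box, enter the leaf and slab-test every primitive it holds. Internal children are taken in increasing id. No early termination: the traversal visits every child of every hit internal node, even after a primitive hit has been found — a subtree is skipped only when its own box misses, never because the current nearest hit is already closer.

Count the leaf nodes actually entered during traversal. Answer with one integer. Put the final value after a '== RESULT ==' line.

Walk:
N0 x:[16,82/3] y:[5,41] z:[52/3,31] -> hit [52/3,82/3], descend [1, 4, 7, 10]
  N1 x:[18,23] y:[5,24] z:[52/3,59/3] -> hit [18,59/3] leaf, test {P7(miss), P8@t=19, P12@t=56/3}
  N4 x:[16,59/3] y:[13,41] z:[27,89/3] -> miss, prune
  N7 x:[17,76/3] y:[11,29] z:[67/3,82/3] -> hit [67/3,76/3], descend [6, 8]
    N6 x:[73/3,76/3] y:[11,20] z:[67/3,24] -> miss, prune
    N8 x:[17,61/3] y:[17,29] z:[24,82/3] -> miss, prune
  N10 x:[22,82/3] y:[8,28] z:[80/3,31] -> hit [80/3,82/3], descend [3, 9]
    N3 x:[73/3,82/3] y:[24,28] z:[80/3,31] -> hit [80/3,82/3] leaf, test {P1(miss), P14@t=80/3}
    N9 x:[22,25] y:[8,15] z:[82/3,30] -> miss, prune

Visited [0, 1, 4, 7, 6, 8, 10, 3, 9]. Tests: 9 box, 2 leaf. Nearest: P12.

== RESULT ==
2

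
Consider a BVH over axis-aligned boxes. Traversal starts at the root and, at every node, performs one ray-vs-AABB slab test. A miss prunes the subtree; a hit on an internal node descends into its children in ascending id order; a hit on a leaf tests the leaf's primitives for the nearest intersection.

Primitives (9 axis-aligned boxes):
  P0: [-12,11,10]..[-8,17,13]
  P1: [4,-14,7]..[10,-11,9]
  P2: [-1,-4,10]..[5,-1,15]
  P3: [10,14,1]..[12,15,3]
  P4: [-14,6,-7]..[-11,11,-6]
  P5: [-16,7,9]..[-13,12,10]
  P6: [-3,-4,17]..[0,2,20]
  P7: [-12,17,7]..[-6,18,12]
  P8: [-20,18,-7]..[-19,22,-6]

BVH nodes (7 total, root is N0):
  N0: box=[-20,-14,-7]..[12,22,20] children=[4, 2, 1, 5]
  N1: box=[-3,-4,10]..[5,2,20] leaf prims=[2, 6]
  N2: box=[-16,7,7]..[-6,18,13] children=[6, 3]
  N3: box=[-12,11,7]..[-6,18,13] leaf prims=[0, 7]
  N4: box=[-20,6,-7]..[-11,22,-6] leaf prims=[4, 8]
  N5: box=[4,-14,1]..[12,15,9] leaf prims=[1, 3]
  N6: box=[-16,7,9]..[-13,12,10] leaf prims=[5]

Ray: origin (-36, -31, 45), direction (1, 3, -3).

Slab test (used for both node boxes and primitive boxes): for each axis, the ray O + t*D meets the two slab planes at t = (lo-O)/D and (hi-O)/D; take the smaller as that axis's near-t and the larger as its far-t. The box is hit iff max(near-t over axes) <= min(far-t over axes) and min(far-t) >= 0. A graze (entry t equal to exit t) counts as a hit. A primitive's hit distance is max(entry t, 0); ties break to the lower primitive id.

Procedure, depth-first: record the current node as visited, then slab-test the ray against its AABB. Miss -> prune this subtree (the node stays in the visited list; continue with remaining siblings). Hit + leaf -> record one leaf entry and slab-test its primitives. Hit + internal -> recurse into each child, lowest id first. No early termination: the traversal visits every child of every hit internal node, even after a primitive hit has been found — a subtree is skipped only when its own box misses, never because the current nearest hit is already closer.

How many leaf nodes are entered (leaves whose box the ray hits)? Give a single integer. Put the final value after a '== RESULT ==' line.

Trace the traversal:
N0 x:[16,48] y:[17/3,53/3] z:[25/3,52/3] -> hit [16,52/3], descend [1, 2, 4, 5]
  N1 x:[33,41] y:[9,11] z:[25/3,35/3] -> miss, prune
  N2 x:[20,30] y:[38/3,49/3] z:[32/3,38/3] -> miss, prune
  N4 x:[16,25] y:[37/3,53/3] z:[17,52/3] -> hit [17,52/3] leaf, test {P4(miss), P8@t=17}
  N5 x:[40,48] y:[17/3,46/3] z:[12,44/3] -> miss, prune

order=[0, 1, 2, 4, 5]  |boxes|=5  |leaves|=1  hit=P8

== RESULT ==
1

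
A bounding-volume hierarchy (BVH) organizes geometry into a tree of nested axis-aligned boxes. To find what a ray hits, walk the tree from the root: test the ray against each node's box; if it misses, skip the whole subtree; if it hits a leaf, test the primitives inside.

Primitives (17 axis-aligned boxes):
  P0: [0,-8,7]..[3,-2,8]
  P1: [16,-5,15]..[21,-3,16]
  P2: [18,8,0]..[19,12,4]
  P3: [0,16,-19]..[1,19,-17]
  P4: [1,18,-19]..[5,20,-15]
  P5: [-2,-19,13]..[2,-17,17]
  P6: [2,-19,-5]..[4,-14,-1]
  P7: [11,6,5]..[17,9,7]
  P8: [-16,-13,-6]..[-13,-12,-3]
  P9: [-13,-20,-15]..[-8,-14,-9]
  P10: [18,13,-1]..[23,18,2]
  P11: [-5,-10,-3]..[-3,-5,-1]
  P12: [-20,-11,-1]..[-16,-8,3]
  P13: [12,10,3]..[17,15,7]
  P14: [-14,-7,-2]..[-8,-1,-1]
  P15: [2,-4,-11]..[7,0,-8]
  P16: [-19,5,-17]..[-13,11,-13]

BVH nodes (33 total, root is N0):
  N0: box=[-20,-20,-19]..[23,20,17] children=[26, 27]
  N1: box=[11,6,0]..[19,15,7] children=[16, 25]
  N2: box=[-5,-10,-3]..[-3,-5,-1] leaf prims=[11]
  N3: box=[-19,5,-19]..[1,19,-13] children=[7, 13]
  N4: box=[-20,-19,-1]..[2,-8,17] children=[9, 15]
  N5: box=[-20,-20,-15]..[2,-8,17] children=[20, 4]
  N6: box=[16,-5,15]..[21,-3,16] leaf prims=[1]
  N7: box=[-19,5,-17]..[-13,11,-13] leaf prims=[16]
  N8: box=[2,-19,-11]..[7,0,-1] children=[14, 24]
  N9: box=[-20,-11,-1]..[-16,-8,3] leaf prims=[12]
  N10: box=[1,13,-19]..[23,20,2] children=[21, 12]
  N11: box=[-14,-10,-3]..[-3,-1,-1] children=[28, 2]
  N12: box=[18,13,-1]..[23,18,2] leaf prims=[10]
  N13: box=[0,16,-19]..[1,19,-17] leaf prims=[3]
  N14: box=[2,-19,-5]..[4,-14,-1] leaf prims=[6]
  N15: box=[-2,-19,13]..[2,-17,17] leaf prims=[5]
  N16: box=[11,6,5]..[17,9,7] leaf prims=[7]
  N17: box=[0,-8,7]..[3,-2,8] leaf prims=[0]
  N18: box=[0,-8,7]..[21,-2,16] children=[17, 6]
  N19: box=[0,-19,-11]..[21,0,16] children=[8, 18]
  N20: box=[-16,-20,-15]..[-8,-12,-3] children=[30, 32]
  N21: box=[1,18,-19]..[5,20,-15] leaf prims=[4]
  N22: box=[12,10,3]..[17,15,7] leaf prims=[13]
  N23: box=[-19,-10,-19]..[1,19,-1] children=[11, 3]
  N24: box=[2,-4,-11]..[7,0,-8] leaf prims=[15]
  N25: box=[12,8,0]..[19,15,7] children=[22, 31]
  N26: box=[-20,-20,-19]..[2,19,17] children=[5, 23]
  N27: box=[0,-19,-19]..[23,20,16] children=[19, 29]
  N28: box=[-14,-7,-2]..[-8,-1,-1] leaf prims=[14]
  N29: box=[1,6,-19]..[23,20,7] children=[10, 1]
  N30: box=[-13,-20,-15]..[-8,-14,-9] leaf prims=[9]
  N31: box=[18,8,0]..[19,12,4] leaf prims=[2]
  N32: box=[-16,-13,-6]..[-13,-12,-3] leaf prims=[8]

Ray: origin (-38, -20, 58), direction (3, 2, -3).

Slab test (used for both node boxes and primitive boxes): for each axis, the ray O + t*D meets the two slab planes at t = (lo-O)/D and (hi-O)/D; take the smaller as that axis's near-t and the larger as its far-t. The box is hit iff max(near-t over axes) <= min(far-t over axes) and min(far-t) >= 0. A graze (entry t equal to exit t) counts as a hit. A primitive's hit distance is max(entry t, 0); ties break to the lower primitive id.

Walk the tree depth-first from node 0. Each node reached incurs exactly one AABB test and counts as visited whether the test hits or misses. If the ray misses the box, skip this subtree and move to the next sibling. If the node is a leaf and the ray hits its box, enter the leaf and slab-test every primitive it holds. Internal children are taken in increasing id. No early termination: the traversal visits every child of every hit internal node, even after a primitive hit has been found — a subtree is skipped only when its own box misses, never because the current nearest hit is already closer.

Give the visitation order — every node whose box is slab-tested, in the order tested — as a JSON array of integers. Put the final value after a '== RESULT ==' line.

Walk:
N0 x:[6,61/3] y:[0,20] z:[41/3,77/3] -> hit [41/3,20], descend [26, 27]
  N26 x:[6,40/3] y:[0,39/2] z:[41/3,77/3] -> miss, prune
  N27 x:[38/3,61/3] y:[1/2,20] z:[14,77/3] -> hit [14,20], descend [19, 29]
    N19 x:[38/3,59/3] y:[1/2,10] z:[14,23] -> miss, prune
    N29 x:[13,61/3] y:[13,20] z:[17,77/3] -> hit [17,20], descend [1, 10]
      N1 x:[49/3,19] y:[13,35/2] z:[17,58/3] -> hit [17,35/2], descend [16, 25]
        N16 x:[49/3,55/3] y:[13,29/2] z:[17,53/3] -> miss, prune
        N25 x:[50/3,19] y:[14,35/2] z:[17,58/3] -> hit [17,35/2], descend [22, 31]
          N22 x:[50/3,55/3] y:[15,35/2] z:[17,55/3] -> hit [17,35/2] leaf, test {P13@t=17}
          N31 x:[56/3,19] y:[14,16] z:[18,58/3] -> miss, prune
      N10 x:[13,61/3] y:[33/2,20] z:[56/3,77/3] -> hit [56/3,20], descend [12, 21]
        N12 x:[56/3,61/3] y:[33/2,19] z:[56/3,59/3] -> hit [56/3,19] leaf, test {P10@t=56/3}
        N21 x:[13,43/3] y:[19,20] z:[73/3,77/3] -> miss, prune

Visited [0, 26, 27, 19, 29, 1, 16, 25, 22, 31, 10, 12, 21]. Tests: 13 box, 2 leaf. Nearest: P13.

== RESULT ==
[0, 26, 27, 19, 29, 1, 16, 25, 22, 31, 10, 12, 21]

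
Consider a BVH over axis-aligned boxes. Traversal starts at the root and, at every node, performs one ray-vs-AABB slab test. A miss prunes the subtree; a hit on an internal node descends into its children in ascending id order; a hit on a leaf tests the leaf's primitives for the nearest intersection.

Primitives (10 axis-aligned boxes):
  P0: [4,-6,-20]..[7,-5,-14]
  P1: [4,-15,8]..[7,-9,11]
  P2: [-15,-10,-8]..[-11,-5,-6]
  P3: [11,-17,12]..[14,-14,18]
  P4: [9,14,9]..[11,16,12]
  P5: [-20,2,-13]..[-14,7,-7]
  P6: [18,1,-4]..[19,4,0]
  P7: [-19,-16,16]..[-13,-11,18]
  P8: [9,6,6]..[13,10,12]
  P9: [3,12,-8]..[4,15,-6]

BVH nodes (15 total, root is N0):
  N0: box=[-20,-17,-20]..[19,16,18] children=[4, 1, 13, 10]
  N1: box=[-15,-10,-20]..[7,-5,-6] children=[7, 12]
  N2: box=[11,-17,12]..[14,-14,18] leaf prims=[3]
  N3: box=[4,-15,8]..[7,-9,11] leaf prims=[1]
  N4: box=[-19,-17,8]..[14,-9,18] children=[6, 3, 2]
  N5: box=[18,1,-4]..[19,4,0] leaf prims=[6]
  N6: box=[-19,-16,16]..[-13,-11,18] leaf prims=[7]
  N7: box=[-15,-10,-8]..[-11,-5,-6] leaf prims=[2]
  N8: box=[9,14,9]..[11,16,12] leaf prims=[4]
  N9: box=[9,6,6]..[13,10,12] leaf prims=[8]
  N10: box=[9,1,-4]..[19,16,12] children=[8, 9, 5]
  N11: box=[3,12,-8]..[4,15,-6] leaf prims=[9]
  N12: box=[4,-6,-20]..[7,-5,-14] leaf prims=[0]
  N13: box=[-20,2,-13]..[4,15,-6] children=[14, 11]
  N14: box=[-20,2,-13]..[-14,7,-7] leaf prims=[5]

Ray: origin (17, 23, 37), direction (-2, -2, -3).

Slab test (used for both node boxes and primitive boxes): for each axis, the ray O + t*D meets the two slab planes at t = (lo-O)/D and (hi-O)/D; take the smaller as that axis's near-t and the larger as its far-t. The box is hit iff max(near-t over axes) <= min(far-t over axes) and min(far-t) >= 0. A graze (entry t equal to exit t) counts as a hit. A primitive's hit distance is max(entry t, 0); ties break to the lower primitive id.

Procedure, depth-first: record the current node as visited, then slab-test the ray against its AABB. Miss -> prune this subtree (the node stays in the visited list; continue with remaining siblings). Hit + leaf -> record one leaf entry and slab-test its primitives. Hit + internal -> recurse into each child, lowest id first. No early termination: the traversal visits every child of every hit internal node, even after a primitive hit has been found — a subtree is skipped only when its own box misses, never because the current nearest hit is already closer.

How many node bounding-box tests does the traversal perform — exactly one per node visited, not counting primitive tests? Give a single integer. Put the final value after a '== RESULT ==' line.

Traverse from the root:
N0 x:[-1,37/2] y:[7/2,20] z:[19/3,19] -> hit [19/3,37/2], descend [1, 4, 10, 13]
  N1 x:[5,16] y:[14,33/2] z:[43/3,19] -> hit [43/3,16], descend [7, 12]
    N7 x:[14,16] y:[14,33/2] z:[43/3,15] -> hit [43/3,15] leaf, test {P2@t=43/3}
    N12 x:[5,13/2] y:[14,29/2] z:[17,19] -> miss, prune
  N4 x:[3/2,18] y:[16,20] z:[19/3,29/3] -> miss, prune
  N10 x:[-1,4] y:[7/2,11] z:[25/3,41/3] -> miss, prune
  N13 x:[13/2,37/2] y:[4,21/2] z:[43/3,50/3] -> miss, prune

7 AABB tests over nodes [0, 1, 7, 12, 4, 10, 13]; 1 leaf entered; closest P2.

== RESULT ==
7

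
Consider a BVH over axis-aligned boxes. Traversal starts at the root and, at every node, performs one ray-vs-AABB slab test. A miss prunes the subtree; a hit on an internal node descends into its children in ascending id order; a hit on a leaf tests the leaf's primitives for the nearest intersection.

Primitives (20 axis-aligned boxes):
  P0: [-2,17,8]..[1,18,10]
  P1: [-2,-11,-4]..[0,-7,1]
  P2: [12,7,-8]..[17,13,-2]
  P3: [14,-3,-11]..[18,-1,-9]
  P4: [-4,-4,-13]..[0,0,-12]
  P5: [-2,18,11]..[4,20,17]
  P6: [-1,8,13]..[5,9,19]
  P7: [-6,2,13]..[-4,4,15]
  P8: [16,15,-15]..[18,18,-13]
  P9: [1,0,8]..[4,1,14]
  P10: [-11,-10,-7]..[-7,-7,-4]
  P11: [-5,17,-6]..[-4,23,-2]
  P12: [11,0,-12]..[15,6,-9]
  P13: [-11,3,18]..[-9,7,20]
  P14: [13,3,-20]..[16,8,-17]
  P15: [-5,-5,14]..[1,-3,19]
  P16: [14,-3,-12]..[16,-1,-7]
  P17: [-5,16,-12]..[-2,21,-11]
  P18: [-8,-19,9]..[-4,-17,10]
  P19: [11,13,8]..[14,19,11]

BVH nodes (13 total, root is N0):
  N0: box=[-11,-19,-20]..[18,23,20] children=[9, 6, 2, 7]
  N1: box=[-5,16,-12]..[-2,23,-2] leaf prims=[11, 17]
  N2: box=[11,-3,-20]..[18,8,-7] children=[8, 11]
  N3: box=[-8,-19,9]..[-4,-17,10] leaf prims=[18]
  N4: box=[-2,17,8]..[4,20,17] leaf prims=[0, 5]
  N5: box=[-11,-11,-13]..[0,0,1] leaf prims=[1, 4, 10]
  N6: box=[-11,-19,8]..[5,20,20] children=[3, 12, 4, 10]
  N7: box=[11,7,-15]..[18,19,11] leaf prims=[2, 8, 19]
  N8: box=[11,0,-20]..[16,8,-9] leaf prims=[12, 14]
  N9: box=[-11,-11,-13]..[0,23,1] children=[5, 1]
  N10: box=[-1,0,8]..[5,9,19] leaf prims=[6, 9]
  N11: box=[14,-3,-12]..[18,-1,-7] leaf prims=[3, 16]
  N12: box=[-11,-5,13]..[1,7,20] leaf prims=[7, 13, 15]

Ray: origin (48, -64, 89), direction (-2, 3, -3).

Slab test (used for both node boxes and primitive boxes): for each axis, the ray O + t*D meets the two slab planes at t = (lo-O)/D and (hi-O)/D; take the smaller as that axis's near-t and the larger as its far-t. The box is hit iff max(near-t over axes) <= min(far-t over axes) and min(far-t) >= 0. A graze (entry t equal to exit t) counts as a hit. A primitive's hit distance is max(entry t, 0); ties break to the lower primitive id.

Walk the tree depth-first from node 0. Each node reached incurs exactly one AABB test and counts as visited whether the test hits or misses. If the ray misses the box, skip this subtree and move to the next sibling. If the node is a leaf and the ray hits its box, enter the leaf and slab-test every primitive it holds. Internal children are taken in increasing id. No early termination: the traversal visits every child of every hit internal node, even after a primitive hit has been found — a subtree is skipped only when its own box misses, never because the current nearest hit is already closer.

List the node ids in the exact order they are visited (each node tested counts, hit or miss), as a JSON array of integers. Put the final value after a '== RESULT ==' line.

Trace the traversal:
N0 x:[15,59/2] y:[15,29] z:[23,109/3] -> hit [23,29], descend [2, 6, 7, 9]
  N2 x:[15,37/2] y:[61/3,24] z:[32,109/3] -> miss, prune
  N6 x:[43/2,59/2] y:[15,28] z:[23,27] -> hit [23,27], descend [3, 4, 10, 12]
    N3 x:[26,28] y:[15,47/3] z:[79/3,80/3] -> miss, prune
    N4 x:[22,25] y:[27,28] z:[24,27] -> miss, prune
    N10 x:[43/2,49/2] y:[64/3,73/3] z:[70/3,27] -> hit [70/3,73/3] leaf, test {P6@t=24, P9(miss)}
    N12 x:[47/2,59/2] y:[59/3,71/3] z:[23,76/3] -> hit [47/2,71/3] leaf, test {P7(miss), P13(miss), P15(miss)}
  N7 x:[15,37/2] y:[71/3,83/3] z:[26,104/3] -> miss, prune
  N9 x:[24,59/2] y:[53/3,29] z:[88/3,34] -> miss, prune

Visited [0, 2, 6, 3, 4, 10, 12, 7, 9]. Tests: 9 box, 2 leaf. Nearest: P6.

== RESULT ==
[0, 2, 6, 3, 4, 10, 12, 7, 9]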